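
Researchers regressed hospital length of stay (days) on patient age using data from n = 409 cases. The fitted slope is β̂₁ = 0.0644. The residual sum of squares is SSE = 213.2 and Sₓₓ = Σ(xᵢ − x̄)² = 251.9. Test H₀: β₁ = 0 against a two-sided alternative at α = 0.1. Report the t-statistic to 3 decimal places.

MSE = SSE/(n − 2) = 213.2/407 = 0.523833.
SE(β̂₁) = √(MSE/Sₓₓ) = √(0.523833/251.9) = 0.0456018.
t = 0.0644 / 0.0456018 = 1.412.
df = n − 2 = 407.
Two-sided p ≈ 0.1586, which is ≥ 0.1, so fail to reject H₀.
The data do not give significant evidence of an association between patient age and hospital length of stay.

t = 1.412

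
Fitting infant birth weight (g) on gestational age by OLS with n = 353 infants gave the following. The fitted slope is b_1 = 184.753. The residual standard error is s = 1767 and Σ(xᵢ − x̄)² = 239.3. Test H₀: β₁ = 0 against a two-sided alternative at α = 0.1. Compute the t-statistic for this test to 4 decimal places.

t = 1.6174

SE(b_1) = s/√Sₓₓ = 1767/√239.3 = 114.226.
t = 184.753 / 114.226 = 1.6174.
df = n − 2 = 351.
Two-sided p ≈ 0.1067, which is ≥ 0.1, so fail to reject H₀.
The data do not give significant evidence of an association between gestational age and infant birth weight.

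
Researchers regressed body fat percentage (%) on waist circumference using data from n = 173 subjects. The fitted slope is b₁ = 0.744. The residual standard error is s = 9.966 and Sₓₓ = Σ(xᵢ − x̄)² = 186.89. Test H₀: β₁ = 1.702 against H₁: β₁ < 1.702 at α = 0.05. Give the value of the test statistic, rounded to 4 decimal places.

SE(b₁) = s/√Sₓₓ = 9.966/√186.89 = 0.729001.
t = (0.744 − 1.702) / 0.729001 = -1.3141.
df = n − 2 = 171.
One-sided p ≈ 0.0953, which is ≥ 0.05, so fail to reject H₀.
The data do not give significant evidence that the true slope on waist circumference is below 1.702 % per unit.

t = -1.3141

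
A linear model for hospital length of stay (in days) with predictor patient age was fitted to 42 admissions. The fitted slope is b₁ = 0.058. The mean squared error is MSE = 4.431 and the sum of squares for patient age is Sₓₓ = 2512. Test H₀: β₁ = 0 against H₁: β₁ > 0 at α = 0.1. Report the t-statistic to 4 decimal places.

SE(b₁) = √(MSE/Sₓₓ) = √(4.431/2512) = 0.0419992.
t = 0.058 / 0.0419992 = 1.3810.
df = n − 2 = 40.
One-sided p ≈ 0.0875, which is < 0.1, so reject H₀.
There is evidence that the true slope on patient age is positive.

t = 1.3810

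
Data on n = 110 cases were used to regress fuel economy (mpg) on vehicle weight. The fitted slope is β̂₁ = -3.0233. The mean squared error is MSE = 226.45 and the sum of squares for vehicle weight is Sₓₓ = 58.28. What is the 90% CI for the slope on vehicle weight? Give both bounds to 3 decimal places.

SE(β̂₁) = √(MSE/Sₓₓ) = √(226.45/58.28) = 1.97118.
df = n − 2 = 108.
t* = t_{0.05, 108} = 1.659085.
Margin = t* × SE = 1.659085 × 1.97118 = 3.27036.
CI: -3.0233 ± 3.27036 → (-6.294, 0.247).
With 90% confidence, each one-unit increase in vehicle weight is associated with a change of between -6.294 and 0.247 mpg in fuel economy.

(-6.294, 0.247)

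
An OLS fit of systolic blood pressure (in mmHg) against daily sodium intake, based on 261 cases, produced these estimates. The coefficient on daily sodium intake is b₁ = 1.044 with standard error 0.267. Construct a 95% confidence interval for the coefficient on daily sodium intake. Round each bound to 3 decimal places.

(0.518, 1.570)

df = n − 2 = 261 − 2 = 259.
t* = t_{0.025, 259} = 1.969166.
Margin = t* × SE = 1.969166 × 0.267 = 0.52577.
CI: 1.044 ± 0.52577 → (0.518, 1.570).
With 95% confidence, each one-unit increase in daily sodium intake is associated with a change of between 0.518 and 1.570 mmHg in systolic blood pressure.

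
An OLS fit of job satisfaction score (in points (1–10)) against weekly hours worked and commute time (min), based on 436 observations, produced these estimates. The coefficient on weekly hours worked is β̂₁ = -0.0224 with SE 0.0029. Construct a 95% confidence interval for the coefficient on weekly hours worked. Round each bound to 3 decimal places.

df = n − k − 1 = 436 − 2 − 1 = 433.
t* = t_{0.025, 433} = 1.965458.
Margin = t* × SE = 1.965458 × 0.0029 = 0.00570.
CI: -0.0224 ± 0.00570 → (-0.028, -0.017).
With 95% confidence, each one-unit increase in weekly hours worked is associated with a change of between -0.028 and -0.017 points (1–10) in job satisfaction score, holding the other predictors fixed.

(-0.028, -0.017)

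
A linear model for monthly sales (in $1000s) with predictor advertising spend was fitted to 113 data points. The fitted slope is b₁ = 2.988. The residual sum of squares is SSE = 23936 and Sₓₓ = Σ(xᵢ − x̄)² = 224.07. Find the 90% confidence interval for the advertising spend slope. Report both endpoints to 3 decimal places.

MSE = SSE/(n − 2) = 23936/111 = 215.64.
SE(b₁) = √(MSE/Sₓₓ) = √(215.64/224.07) = 0.981008.
df = n − 2 = 111.
t* = t_{0.05, 111} = 1.658697.
Margin = t* × SE = 1.658697 × 0.981008 = 1.62719.
CI: 2.988 ± 1.62719 → (1.361, 4.615).
With 90% confidence, each one-unit increase in advertising spend is associated with a change of between 1.361 and 4.615 $1000s in monthly sales.

(1.361, 4.615)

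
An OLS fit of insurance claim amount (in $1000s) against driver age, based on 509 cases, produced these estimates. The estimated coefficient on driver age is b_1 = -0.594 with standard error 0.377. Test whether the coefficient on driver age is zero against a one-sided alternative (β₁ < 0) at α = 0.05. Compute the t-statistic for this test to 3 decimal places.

H₀: β₁ = 0 vs H₁: β₁ < 0.
t = (b_1 − β₁⁰)/SE = -0.594 / 0.377 = -1.576.
df = n − 2 = 509 − 2 = 507.
One-sided p ≈ 0.0579, which is ≥ 0.05, so fail to reject H₀.
The data do not give significant evidence that the true slope on driver age is negative.

t = -1.576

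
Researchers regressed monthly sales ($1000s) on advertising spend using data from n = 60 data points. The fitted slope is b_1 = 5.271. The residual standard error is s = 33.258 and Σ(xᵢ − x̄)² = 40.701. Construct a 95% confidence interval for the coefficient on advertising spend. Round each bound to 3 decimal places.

(-5.164, 15.706)

SE(b_1) = s/√Sₓₓ = 33.258/√40.701 = 5.21307.
df = n − 2 = 58.
t* = t_{0.025, 58} = 2.001717.
Margin = t* × SE = 2.001717 × 5.21307 = 10.43509.
CI: 5.271 ± 10.43509 → (-5.164, 15.706).
With 95% confidence, each one-unit increase in advertising spend is associated with a change of between -5.164 and 15.706 $1000s in monthly sales.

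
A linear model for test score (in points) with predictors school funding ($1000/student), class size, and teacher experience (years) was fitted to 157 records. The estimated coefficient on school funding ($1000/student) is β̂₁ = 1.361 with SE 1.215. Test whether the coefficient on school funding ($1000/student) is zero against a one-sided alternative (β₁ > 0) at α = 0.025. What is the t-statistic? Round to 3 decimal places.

t = 1.120

H₀: β₁ = 0 vs H₁: β₁ > 0.
t = (β̂₁ − β₁⁰)/SE = 1.361 / 1.215 = 1.120.
df = n − k − 1 = 157 − 3 − 1 = 153.
One-sided p ≈ 0.1322, which is ≥ 0.025, so fail to reject H₀.
The data do not give significant evidence that the true slope on school funding ($1000/student) is positive, holding the other predictors fixed.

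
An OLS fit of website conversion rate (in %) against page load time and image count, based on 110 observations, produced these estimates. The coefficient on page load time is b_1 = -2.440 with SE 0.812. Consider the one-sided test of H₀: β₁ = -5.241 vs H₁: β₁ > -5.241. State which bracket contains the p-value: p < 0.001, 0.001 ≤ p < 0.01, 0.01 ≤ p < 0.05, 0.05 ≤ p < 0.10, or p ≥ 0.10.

t = (-2.440 − (-5.241)) / 0.812 = 3.450.
df = n − k − 1 = 110 − 2 − 1 = 107.
One-sided p = P(T_{107} > t) ≈ 0.0004.
So p < 0.001.

p < 0.001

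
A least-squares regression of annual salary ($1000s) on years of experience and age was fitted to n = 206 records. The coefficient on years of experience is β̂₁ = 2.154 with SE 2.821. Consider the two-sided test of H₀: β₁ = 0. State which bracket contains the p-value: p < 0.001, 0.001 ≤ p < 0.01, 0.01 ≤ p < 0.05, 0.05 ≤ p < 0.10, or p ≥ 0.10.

t = 2.154 / 2.821 = 0.764.
df = n − k − 1 = 206 − 2 − 1 = 203.
Two-sided p = 2·P(T_{203} > |t|) ≈ 0.4460.
So p ≥ 0.10.

p ≥ 0.10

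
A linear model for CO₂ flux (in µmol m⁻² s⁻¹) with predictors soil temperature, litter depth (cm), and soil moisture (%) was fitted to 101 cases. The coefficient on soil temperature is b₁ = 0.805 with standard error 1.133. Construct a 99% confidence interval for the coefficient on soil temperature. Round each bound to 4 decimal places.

df = n − k − 1 = 101 − 3 − 1 = 97.
t* = t_{0.005, 97} = 2.627468.
Margin = t* × SE = 2.627468 × 1.133 = 2.976921.
CI: 0.805 ± 2.976921 → (-2.1719, 3.7819).
With 99% confidence, each one-unit increase in soil temperature is associated with a change of between -2.1719 and 3.7819 µmol m⁻² s⁻¹ in CO₂ flux, holding the other predictors fixed.

(-2.1719, 3.7819)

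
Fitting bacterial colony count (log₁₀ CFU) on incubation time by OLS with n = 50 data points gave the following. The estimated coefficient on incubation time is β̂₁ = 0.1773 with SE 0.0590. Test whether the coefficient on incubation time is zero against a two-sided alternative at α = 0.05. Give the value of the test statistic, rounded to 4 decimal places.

t = 3.0051

H₀: β₁ = 0 vs H₁: β₁ ≠ 0.
t = (β̂₁ − β₁⁰)/SE = 0.1773 / 0.0590 = 3.0051.
df = n − 2 = 50 − 2 = 48.
Two-sided p ≈ 0.0042, which is < 0.05, so reject H₀.
There is evidence that incubation time is associated with bacterial colony count.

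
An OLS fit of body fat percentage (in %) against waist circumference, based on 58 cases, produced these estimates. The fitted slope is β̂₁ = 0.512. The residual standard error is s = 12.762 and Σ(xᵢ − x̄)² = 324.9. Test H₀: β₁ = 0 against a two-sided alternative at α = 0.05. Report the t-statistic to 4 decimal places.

SE(β̂₁) = s/√Sₓₓ = 12.762/√324.9 = 0.708017.
t = 0.512 / 0.708017 = 0.7231.
df = n − 2 = 56.
Two-sided p ≈ 0.4726, which is ≥ 0.05, so fail to reject H₀.
The data do not give significant evidence of an association between waist circumference and body fat percentage.

t = 0.7231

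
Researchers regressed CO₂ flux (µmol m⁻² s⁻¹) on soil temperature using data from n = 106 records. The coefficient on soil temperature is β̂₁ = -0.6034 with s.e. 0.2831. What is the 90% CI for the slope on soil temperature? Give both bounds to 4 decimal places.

(-1.0732, -0.1336)

df = n − 2 = 106 − 2 = 104.
t* = t_{0.05, 104} = 1.659637.
Margin = t* × SE = 1.659637 × 0.2831 = 0.469843.
CI: -0.6034 ± 0.469843 → (-1.0732, -0.1336).
With 90% confidence, each one-unit increase in soil temperature is associated with a change of between -1.0732 and -0.1336 µmol m⁻² s⁻¹ in CO₂ flux.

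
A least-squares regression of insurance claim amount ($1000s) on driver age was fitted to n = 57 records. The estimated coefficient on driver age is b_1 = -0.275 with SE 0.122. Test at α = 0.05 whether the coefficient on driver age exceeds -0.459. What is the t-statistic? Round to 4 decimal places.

t = 1.5082

H₀: β₁ = -0.459 vs H₁: β₁ > -0.459.
t = (b_1 − β₁⁰)/SE = (-0.275 − (-0.459)) / 0.122 = 1.5082.
df = n − 2 = 57 − 2 = 55.
One-sided p ≈ 0.0686, which is ≥ 0.05, so fail to reject H₀.
The data do not give significant evidence that the true slope on driver age exceeds -0.459 $1000s per unit.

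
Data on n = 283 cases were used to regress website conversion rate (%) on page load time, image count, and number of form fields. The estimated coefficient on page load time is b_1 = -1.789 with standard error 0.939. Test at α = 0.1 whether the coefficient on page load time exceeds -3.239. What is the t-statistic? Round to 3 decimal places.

t = 1.544

H₀: β₁ = -3.239 vs H₁: β₁ > -3.239.
t = (b_1 − β₁⁰)/SE = (-1.789 − (-3.239)) / 0.939 = 1.544.
df = n − k − 1 = 283 − 3 − 1 = 279.
One-sided p ≈ 0.0618, which is < 0.1, so reject H₀.
There is evidence that the true slope on page load time exceeds -3.239 % per unit, holding the other predictors fixed.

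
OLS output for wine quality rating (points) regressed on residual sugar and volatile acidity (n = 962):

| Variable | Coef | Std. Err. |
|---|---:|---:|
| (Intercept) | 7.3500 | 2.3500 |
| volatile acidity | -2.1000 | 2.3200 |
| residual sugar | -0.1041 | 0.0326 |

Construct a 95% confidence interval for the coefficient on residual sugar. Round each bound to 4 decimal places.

Read off: b = -0.1041, SE = 0.0326 for residual sugar.
df = n − k − 1 = 962 − 2 − 1 = 959.
t* = t_{0.025, 959} = 1.962441.
Margin = t* × SE = 1.962441 × 0.0326 = 0.063976.
CI: -0.1041 ± 0.063976 → (-0.1681, -0.0401).

(-0.1681, -0.0401)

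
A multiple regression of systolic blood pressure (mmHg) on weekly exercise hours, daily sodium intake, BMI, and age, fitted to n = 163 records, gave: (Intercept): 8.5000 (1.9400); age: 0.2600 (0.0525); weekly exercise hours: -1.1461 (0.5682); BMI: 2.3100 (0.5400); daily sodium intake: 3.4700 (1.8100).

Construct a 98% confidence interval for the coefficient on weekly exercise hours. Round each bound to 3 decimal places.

Read off: b = -1.1461, SE = 0.5682 for weekly exercise hours.
df = n − k − 1 = 163 − 4 − 1 = 158.
t* = t_{0.01, 158} = 2.35018.
Margin = t* × SE = 2.35018 × 0.5682 = 1.33537.
CI: -1.1461 ± 1.33537 → (-2.481, 0.189).

(-2.481, 0.189)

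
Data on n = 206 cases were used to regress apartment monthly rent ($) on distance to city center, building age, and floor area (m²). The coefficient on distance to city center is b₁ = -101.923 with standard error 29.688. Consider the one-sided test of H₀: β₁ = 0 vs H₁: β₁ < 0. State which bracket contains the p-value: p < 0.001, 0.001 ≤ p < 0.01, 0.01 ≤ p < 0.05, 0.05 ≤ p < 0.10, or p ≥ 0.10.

p < 0.001

t = -101.923 / 29.688 = -3.433.
df = n − k − 1 = 206 − 3 − 1 = 202.
One-sided p = P(T_{202} < t) ≈ 0.0004.
So p < 0.001.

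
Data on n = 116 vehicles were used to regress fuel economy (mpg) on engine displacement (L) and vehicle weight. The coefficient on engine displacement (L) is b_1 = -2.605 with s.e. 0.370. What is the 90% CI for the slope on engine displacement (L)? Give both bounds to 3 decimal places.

df = n − k − 1 = 116 − 2 − 1 = 113.
t* = t_{0.05, 113} = 1.65845.
Margin = t* × SE = 1.65845 × 0.370 = 0.61363.
CI: -2.605 ± 0.61363 → (-3.219, -1.991).
With 90% confidence, each one-unit increase in engine displacement (L) is associated with a change of between -3.219 and -1.991 mpg in fuel economy, holding the other predictors fixed.

(-3.219, -1.991)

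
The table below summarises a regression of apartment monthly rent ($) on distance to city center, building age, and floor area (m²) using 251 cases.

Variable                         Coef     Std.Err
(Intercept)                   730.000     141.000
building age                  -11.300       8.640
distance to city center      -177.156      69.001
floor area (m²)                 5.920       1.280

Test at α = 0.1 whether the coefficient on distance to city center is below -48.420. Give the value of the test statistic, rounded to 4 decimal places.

Read off: b = -177.156, SE = 69.001 for distance to city center.
H₀: β₁ = -48.420 vs H₁: β₁ < -48.420.
t = (-177.156 − (-48.420)) / 69.001 = -1.8657.
df = n − k − 1 = 251 − 3 − 1 = 247.
One-sided p ≈ 0.0316, which is < 0.1, so reject H₀.
There is evidence that the true slope on distance to city center is below -48.420 $ per unit, holding the other predictors fixed.

t = -1.8657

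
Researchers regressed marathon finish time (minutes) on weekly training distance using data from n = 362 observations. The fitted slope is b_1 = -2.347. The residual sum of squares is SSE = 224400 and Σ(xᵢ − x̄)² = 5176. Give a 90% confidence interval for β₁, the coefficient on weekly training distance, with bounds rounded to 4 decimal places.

MSE = SSE/(n − 2) = 224400/360 = 623.333.
SE(b_1) = √(MSE/Sₓₓ) = √(623.333/5176) = 0.347027.
df = n − 2 = 360.
t* = t_{0.05, 360} = 1.649097.
Margin = t* × SE = 1.649097 × 0.347027 = 0.572281.
CI: -2.347 ± 0.572281 → (-2.9193, -1.7747).
With 90% confidence, each one-unit increase in weekly training distance is associated with a change of between -2.9193 and -1.7747 minutes in marathon finish time.

(-2.9193, -1.7747)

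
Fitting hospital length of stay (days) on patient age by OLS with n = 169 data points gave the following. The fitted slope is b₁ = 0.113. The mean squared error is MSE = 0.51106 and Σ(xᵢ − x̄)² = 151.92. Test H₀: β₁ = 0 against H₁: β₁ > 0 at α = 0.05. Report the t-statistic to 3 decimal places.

t = 1.948

SE(b₁) = √(MSE/Sₓₓ) = √(0.51106/151.92) = 0.0580001.
t = 0.113 / 0.0580001 = 1.948.
df = n − 2 = 167.
One-sided p ≈ 0.0265, which is < 0.05, so reject H₀.
There is evidence that the true slope on patient age is positive.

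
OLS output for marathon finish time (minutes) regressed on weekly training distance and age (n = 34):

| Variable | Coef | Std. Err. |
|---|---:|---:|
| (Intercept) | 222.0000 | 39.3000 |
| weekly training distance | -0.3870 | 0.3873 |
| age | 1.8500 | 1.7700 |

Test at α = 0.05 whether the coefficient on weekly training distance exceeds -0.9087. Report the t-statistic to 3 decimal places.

Read off: b = -0.3870, SE = 0.3873 for weekly training distance.
H₀: β₁ = -0.9087 vs H₁: β₁ > -0.9087.
t = (-0.3870 − (-0.9087)) / 0.3873 = 1.347.
df = n − k − 1 = 34 − 2 − 1 = 31.
One-sided p ≈ 0.0939, which is ≥ 0.05, so fail to reject H₀.
The data do not give significant evidence that the true slope on weekly training distance exceeds -0.9087 minutes per unit, holding the other predictors fixed.

t = 1.347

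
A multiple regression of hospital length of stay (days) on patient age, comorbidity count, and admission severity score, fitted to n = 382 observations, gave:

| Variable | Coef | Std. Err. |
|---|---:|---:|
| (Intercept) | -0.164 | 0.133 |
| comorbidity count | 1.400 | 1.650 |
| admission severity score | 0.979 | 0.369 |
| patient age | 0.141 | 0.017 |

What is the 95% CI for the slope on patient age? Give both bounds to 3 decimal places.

(0.108, 0.174)

Read off: b = 0.141, SE = 0.017 for patient age.
df = n − k − 1 = 382 − 3 − 1 = 378.
t* = t_{0.025, 378} = 1.96626.
Margin = t* × SE = 1.96626 × 0.017 = 0.03343.
CI: 0.141 ± 0.03343 → (0.108, 0.174).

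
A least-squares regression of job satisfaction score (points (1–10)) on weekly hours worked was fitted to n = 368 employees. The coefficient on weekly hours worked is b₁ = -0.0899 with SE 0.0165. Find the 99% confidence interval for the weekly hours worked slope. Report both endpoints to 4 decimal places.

(-0.1326, -0.0472)

df = n − 2 = 368 − 2 = 366.
t* = t_{0.005, 366} = 2.589329.
Margin = t* × SE = 2.589329 × 0.0165 = 0.042724.
CI: -0.0899 ± 0.042724 → (-0.1326, -0.0472).
With 99% confidence, each one-unit increase in weekly hours worked is associated with a change of between -0.1326 and -0.0472 points (1–10) in job satisfaction score.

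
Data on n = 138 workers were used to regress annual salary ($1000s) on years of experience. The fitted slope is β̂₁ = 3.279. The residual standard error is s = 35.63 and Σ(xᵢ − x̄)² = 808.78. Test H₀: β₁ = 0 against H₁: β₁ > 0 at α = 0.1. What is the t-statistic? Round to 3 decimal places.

SE(β̂₁) = s/√Sₓₓ = 35.63/√808.78 = 1.25285.
t = 3.279 / 1.25285 = 2.617.
df = n − 2 = 136.
One-sided p ≈ 0.0049, which is < 0.1, so reject H₀.
There is evidence that the true slope on years of experience is positive.

t = 2.617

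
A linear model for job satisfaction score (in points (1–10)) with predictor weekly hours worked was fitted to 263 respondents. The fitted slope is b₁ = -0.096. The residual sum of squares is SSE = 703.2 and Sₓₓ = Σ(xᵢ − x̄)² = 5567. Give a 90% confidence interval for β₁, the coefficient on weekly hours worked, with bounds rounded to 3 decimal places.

MSE = SSE/(n − 2) = 703.2/261 = 2.69425.
SE(b₁) = √(MSE/Sₓₓ) = √(2.69425/5567) = 0.0219993.
df = n − 2 = 261.
t* = t_{0.05, 261} = 1.650713.
Margin = t* × SE = 1.650713 × 0.0219993 = 0.03631.
CI: -0.096 ± 0.03631 → (-0.132, -0.060).
With 90% confidence, each one-unit increase in weekly hours worked is associated with a change of between -0.132 and -0.060 points (1–10) in job satisfaction score.

(-0.132, -0.060)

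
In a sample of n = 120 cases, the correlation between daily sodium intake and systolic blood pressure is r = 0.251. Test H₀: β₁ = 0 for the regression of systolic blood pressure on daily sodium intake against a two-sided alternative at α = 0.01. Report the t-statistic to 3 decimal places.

t = 2.817

t = r·√(n − 2)/√(1 − r²) = 0.251·√118/√0.936999 = 2.817.
df = n − 2 = 118.
Two-sided p ≈ 0.0057, which is < 0.01, so reject H₀.
There is evidence of a linear association between daily sodium intake and systolic blood pressure.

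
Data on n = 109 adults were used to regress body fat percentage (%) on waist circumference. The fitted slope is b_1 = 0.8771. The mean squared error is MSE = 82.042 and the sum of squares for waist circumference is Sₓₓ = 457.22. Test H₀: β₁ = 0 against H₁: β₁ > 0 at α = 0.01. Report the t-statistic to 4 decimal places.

t = 2.0706

SE(b_1) = √(MSE/Sₓₓ) = √(82.042/457.22) = 0.4236.
t = 0.8771 / 0.4236 = 2.0706.
df = n − 2 = 107.
One-sided p ≈ 0.0204, which is ≥ 0.01, so fail to reject H₀.
The data do not give significant evidence that the true slope on waist circumference is positive.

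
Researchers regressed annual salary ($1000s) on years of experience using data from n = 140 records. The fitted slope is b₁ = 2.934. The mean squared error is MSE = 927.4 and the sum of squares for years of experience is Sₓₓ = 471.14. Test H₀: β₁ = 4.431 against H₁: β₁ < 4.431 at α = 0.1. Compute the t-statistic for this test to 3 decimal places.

SE(b₁) = √(MSE/Sₓₓ) = √(927.4/471.14) = 1.403.
t = (2.934 − 4.431) / 1.403 = -1.067.
df = n − 2 = 138.
One-sided p ≈ 0.1439, which is ≥ 0.1, so fail to reject H₀.
The data do not give significant evidence that the true slope on years of experience is below 4.431 $1000s per unit.

t = -1.067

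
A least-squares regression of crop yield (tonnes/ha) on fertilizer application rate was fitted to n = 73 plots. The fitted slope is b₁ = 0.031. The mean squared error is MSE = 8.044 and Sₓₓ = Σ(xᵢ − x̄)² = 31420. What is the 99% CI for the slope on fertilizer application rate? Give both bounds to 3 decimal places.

SE(b₁) = √(MSE/Sₓₓ) = √(8.044/31420) = 0.0160005.
df = n − 2 = 71.
t* = t_{0.005, 71} = 2.646863.
Margin = t* × SE = 2.646863 × 0.0160005 = 0.04235.
CI: 0.031 ± 0.04235 → (-0.011, 0.073).
With 99% confidence, each one-unit increase in fertilizer application rate is associated with a change of between -0.011 and 0.073 tonnes/ha in crop yield.

(-0.011, 0.073)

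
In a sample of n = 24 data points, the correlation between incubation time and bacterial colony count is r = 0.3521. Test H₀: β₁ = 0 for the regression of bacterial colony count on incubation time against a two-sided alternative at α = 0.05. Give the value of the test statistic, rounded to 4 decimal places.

t = r·√(n − 2)/√(1 − r²) = 0.3521·√22/√0.876026 = 1.7645.
df = n − 2 = 22.
Two-sided p ≈ 0.0915, which is ≥ 0.05, so fail to reject H₀.
The data do not give significant evidence of a linear association between incubation time and bacterial colony count.

t = 1.7645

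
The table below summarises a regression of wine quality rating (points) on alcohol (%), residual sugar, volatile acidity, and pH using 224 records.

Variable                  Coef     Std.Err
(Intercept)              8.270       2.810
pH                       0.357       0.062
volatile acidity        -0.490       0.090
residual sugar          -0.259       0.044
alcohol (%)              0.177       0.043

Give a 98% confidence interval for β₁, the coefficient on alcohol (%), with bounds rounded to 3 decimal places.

(0.076, 0.278)

Read off: b = 0.177, SE = 0.043 for alcohol (%).
df = n − k − 1 = 224 − 4 − 1 = 219.
t* = t_{0.01, 219} = 2.343496.
Margin = t* × SE = 2.343496 × 0.043 = 0.10077.
CI: 0.177 ± 0.10077 → (0.076, 0.278).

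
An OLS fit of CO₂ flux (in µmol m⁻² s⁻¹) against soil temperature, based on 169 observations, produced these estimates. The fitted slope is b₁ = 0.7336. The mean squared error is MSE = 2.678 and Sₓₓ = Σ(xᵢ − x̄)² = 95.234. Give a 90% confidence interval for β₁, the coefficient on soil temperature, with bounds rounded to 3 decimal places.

(0.456, 1.011)

SE(b₁) = √(MSE/Sₓₓ) = √(2.678/95.234) = 0.167691.
df = n − 2 = 167.
t* = t_{0.05, 167} = 1.654029.
Margin = t* × SE = 1.654029 × 0.167691 = 0.27737.
CI: 0.7336 ± 0.27737 → (0.456, 1.011).
With 90% confidence, each one-unit increase in soil temperature is associated with a change of between 0.456 and 1.011 µmol m⁻² s⁻¹ in CO₂ flux.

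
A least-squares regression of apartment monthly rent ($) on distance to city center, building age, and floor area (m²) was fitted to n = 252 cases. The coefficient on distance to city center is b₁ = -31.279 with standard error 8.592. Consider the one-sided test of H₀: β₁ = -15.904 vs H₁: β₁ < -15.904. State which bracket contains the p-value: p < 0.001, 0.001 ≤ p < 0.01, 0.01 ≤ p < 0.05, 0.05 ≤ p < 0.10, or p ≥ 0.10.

t = (-31.279 − (-15.904)) / 8.592 = -1.789.
df = n − k − 1 = 252 − 3 − 1 = 248.
One-sided p = P(T_{248} < t) ≈ 0.0374.
So 0.01 ≤ p < 0.05.

0.01 ≤ p < 0.05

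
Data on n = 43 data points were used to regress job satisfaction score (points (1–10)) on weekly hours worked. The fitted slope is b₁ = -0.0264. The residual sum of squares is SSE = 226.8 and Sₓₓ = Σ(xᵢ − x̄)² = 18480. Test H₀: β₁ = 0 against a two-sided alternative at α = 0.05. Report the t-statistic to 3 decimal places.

t = -1.526

MSE = SSE/(n − 2) = 226.8/41 = 5.53171.
SE(b₁) = √(MSE/Sₓₓ) = √(5.53171/18480) = 0.0173013.
t = -0.0264 / 0.0173013 = -1.526.
df = n − 2 = 41.
Two-sided p ≈ 0.1347, which is ≥ 0.05, so fail to reject H₀.
The data do not give significant evidence of an association between weekly hours worked and job satisfaction score.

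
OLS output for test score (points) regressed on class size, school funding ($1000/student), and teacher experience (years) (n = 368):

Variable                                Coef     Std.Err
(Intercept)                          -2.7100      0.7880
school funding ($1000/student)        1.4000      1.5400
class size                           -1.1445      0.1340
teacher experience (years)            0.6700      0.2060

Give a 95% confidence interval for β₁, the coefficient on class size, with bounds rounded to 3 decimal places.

Read off: b = -1.1445, SE = 0.1340 for class size.
df = n − k − 1 = 368 − 3 − 1 = 364.
t* = t_{0.025, 364} = 1.966503.
Margin = t* × SE = 1.966503 × 0.1340 = 0.26351.
CI: -1.1445 ± 0.26351 → (-1.408, -0.881).

(-1.408, -0.881)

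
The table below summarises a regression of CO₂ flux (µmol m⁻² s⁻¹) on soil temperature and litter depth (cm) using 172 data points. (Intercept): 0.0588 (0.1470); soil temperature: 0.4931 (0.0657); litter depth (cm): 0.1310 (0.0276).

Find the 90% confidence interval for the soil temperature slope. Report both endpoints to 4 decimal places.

(0.3844, 0.6018)

Read off: b = 0.4931, SE = 0.0657 for soil temperature.
df = n − k − 1 = 172 − 2 − 1 = 169.
t* = t_{0.05, 169} = 1.65392.
Margin = t* × SE = 1.65392 × 0.0657 = 0.108663.
CI: 0.4931 ± 0.108663 → (0.3844, 0.6018).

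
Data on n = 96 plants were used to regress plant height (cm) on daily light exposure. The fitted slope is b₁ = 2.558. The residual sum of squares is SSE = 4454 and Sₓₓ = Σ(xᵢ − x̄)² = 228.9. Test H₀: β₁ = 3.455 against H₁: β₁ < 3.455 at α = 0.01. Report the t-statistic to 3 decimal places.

t = -1.972

MSE = SSE/(n − 2) = 4454/94 = 47.383.
SE(b₁) = √(MSE/Sₓₓ) = √(47.383/228.9) = 0.454976.
t = (2.558 − 3.455) / 0.454976 = -1.972.
df = n − 2 = 94.
One-sided p ≈ 0.0258, which is ≥ 0.01, so fail to reject H₀.
The data do not give significant evidence that the true slope on daily light exposure is below 3.455 cm per unit.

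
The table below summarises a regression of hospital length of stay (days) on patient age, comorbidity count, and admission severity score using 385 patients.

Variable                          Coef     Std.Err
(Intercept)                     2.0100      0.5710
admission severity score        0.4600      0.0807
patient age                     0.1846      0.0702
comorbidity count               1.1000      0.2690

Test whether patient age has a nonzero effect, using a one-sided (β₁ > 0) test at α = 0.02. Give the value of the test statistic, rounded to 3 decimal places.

t = 2.630

Read off: b = 0.1846, SE = 0.0702 for patient age.
H₀: β₁ = 0 vs H₁: β₁ > 0.
t = 0.1846 / 0.0702 = 2.630.
df = n − k − 1 = 385 − 3 − 1 = 381.
One-sided p ≈ 0.0044, which is < 0.02, so reject H₀.
There is evidence that the true slope on patient age is positive, holding the other predictors fixed.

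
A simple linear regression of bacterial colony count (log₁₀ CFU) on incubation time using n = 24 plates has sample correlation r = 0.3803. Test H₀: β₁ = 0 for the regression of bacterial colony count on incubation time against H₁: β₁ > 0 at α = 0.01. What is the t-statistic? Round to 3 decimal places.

t = 1.929

t = r·√(n − 2)/√(1 − r²) = 0.3803·√22/√0.855372 = 1.929.
df = n − 2 = 22.
One-sided p ≈ 0.0334, which is ≥ 0.01, so fail to reject H₀.
The data do not give significant evidence of a linear association between incubation time and bacterial colony count.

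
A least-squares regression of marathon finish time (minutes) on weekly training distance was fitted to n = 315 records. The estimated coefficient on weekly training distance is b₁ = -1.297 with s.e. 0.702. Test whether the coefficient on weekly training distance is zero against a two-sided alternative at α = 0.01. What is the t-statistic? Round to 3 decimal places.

H₀: β₁ = 0 vs H₁: β₁ ≠ 0.
t = (b₁ − β₁⁰)/SE = -1.297 / 0.702 = -1.848.
df = n − 2 = 315 − 2 = 313.
Two-sided p ≈ 0.0656, which is ≥ 0.01, so fail to reject H₀.
The data do not give significant evidence of an association between weekly training distance and marathon finish time.

t = -1.848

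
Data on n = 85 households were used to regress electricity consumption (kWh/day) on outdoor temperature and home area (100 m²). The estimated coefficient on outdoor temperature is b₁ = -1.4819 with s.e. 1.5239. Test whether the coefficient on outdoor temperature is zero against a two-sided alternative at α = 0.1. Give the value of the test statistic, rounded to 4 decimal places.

t = -0.9724

H₀: β₁ = 0 vs H₁: β₁ ≠ 0.
t = (b₁ − β₁⁰)/SE = -1.4819 / 1.5239 = -0.9724.
df = n − k − 1 = 85 − 2 − 1 = 82.
Two-sided p ≈ 0.3337, which is ≥ 0.1, so fail to reject H₀.
The data do not give significant evidence of an association between outdoor temperature and electricity consumption, after adjusting for the other predictors.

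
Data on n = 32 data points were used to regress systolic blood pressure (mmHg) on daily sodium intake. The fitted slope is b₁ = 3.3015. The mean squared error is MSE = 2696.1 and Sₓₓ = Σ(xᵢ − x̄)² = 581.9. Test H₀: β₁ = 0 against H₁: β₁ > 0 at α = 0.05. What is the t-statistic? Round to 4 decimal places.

t = 1.5338

SE(b₁) = √(MSE/Sₓₓ) = √(2696.1/581.9) = 2.1525.
t = 3.3015 / 2.1525 = 1.5338.
df = n − 2 = 30.
One-sided p ≈ 0.0678, which is ≥ 0.05, so fail to reject H₀.
The data do not give significant evidence that the true slope on daily sodium intake is positive.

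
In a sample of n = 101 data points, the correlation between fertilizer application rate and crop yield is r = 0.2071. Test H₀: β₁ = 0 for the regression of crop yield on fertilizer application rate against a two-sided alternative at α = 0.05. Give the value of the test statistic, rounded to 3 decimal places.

t = r·√(n − 2)/√(1 − r²) = 0.2071·√99/√0.95711 = 2.106.
df = n − 2 = 99.
Two-sided p ≈ 0.0377, which is < 0.05, so reject H₀.
There is evidence of a linear association between fertilizer application rate and crop yield.

t = 2.106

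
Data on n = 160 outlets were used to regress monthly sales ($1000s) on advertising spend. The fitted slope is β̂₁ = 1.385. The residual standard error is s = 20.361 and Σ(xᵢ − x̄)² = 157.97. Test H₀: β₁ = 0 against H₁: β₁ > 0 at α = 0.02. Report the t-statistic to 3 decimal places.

SE(β̂₁) = s/√Sₓₓ = 20.361/√157.97 = 1.61999.
t = 1.385 / 1.61999 = 0.855.
df = n − 2 = 158.
One-sided p ≈ 0.1969, which is ≥ 0.02, so fail to reject H₀.
The data do not give significant evidence that the true slope on advertising spend is positive.

t = 0.855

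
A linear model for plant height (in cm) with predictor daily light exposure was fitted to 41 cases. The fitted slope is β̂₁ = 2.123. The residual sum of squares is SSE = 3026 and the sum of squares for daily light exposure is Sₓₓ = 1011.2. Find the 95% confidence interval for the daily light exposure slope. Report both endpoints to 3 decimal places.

(1.563, 2.683)

MSE = SSE/(n − 2) = 3026/39 = 77.5897.
SE(β̂₁) = √(MSE/Sₓₓ) = √(77.5897/1011.2) = 0.277002.
df = n − 2 = 39.
t* = t_{0.025, 39} = 2.022691.
Margin = t* × SE = 2.022691 × 0.277002 = 0.56029.
CI: 2.123 ± 0.56029 → (1.563, 2.683).
With 95% confidence, each one-unit increase in daily light exposure is associated with a change of between 1.563 and 2.683 cm in plant height.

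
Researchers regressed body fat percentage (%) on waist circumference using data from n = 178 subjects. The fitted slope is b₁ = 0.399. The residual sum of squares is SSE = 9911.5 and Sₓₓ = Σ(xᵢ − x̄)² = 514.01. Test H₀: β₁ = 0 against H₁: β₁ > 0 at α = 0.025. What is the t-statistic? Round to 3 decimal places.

MSE = SSE/(n − 2) = 9911.5/176 = 56.3153.
SE(b₁) = √(MSE/Sₓₓ) = √(56.3153/514.01) = 0.331.
t = 0.399 / 0.331 = 1.205.
df = n − 2 = 176.
One-sided p ≈ 0.1148, which is ≥ 0.025, so fail to reject H₀.
The data do not give significant evidence that the true slope on waist circumference is positive.

t = 1.205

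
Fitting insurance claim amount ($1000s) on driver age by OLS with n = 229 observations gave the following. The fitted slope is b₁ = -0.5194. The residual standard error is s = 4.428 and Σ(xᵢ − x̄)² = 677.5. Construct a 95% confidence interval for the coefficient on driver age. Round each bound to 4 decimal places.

SE(b₁) = s/√Sₓₓ = 4.428/√677.5 = 0.170119.
df = n − 2 = 227.
t* = t_{0.025, 227} = 1.97047.
Margin = t* × SE = 1.97047 × 0.170119 = 0.335214.
CI: -0.5194 ± 0.335214 → (-0.8546, -0.1842).
With 95% confidence, each one-unit increase in driver age is associated with a change of between -0.8546 and -0.1842 $1000s in insurance claim amount.

(-0.8546, -0.1842)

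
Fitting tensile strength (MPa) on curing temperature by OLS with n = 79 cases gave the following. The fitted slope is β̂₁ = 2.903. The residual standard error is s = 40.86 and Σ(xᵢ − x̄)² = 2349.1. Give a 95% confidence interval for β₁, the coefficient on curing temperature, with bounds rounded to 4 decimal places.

(1.2243, 4.5817)

SE(β̂₁) = s/√Sₓₓ = 40.86/√2349.1 = 0.843039.
df = n − 2 = 77.
t* = t_{0.025, 77} = 1.991254.
Margin = t* × SE = 1.991254 × 0.843039 = 1.678705.
CI: 2.903 ± 1.678705 → (1.2243, 4.5817).
With 95% confidence, each one-unit increase in curing temperature is associated with a change of between 1.2243 and 4.5817 MPa in tensile strength.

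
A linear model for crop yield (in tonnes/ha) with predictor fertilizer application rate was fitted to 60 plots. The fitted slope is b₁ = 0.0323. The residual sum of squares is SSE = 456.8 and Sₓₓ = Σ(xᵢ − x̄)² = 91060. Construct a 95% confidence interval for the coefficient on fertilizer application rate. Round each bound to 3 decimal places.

(0.014, 0.051)

MSE = SSE/(n − 2) = 456.8/58 = 7.87586.
SE(b₁) = √(MSE/Sₓₓ) = √(7.87586/91060) = 0.00930005.
df = n − 2 = 58.
t* = t_{0.025, 58} = 2.001717.
Margin = t* × SE = 2.001717 × 0.00930005 = 0.01862.
CI: 0.0323 ± 0.01862 → (0.014, 0.051).
With 95% confidence, each one-unit increase in fertilizer application rate is associated with a change of between 0.014 and 0.051 tonnes/ha in crop yield.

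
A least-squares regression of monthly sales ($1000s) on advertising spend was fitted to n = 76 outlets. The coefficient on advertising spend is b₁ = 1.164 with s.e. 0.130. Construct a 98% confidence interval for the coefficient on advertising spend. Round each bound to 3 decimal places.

df = n − 2 = 76 − 2 = 74.
t* = t_{0.01, 74} = 2.377802.
Margin = t* × SE = 2.377802 × 0.130 = 0.30911.
CI: 1.164 ± 0.30911 → (0.855, 1.473).
With 98% confidence, each one-unit increase in advertising spend is associated with a change of between 0.855 and 1.473 $1000s in monthly sales.

(0.855, 1.473)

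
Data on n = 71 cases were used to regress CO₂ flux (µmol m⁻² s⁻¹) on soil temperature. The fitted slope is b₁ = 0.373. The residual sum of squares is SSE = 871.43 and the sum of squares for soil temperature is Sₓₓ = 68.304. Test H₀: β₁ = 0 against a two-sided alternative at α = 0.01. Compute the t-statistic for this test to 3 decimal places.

MSE = SSE/(n − 2) = 871.43/69 = 12.6294.
SE(b₁) = √(MSE/Sₓₓ) = √(12.6294/68.304) = 0.43.
t = 0.373 / 0.43 = 0.867.
df = n − 2 = 69.
Two-sided p ≈ 0.3887, which is ≥ 0.01, so fail to reject H₀.
The data do not give significant evidence of an association between soil temperature and CO₂ flux.

t = 0.867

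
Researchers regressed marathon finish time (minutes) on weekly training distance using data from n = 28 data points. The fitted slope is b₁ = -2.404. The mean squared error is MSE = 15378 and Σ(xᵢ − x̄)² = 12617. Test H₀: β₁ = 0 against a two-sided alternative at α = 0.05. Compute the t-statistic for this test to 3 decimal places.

SE(b₁) = √(MSE/Sₓₓ) = √(15378/12617) = 1.10401.
t = -2.404 / 1.10401 = -2.178.
df = n − 2 = 26.
Two-sided p ≈ 0.0387, which is < 0.05, so reject H₀.
There is evidence that weekly training distance is associated with marathon finish time.

t = -2.178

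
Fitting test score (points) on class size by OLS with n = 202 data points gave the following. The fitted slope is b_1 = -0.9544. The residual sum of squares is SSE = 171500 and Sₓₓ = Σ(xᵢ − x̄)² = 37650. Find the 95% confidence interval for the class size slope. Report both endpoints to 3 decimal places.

(-1.252, -0.657)

MSE = SSE/(n − 2) = 171500/200 = 857.5.
SE(b_1) = √(MSE/Sₓₓ) = √(857.5/37650) = 0.150916.
df = n − 2 = 200.
t* = t_{0.025, 200} = 1.971896.
Margin = t* × SE = 1.971896 × 0.150916 = 0.29759.
CI: -0.9544 ± 0.29759 → (-1.252, -0.657).
With 95% confidence, each one-unit increase in class size is associated with a change of between -1.252 and -0.657 points in test score.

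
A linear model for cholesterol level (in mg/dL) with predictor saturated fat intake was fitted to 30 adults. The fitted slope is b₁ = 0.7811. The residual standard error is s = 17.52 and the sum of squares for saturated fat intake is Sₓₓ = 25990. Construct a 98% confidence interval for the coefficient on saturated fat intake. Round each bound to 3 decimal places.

(0.513, 1.049)

SE(b₁) = s/√Sₓₓ = 17.52/√25990 = 0.108675.
df = n − 2 = 28.
t* = t_{0.01, 28} = 2.46714.
Margin = t* × SE = 2.46714 × 0.108675 = 0.26812.
CI: 0.7811 ± 0.26812 → (0.513, 1.049).
With 98% confidence, each one-unit increase in saturated fat intake is associated with a change of between 0.513 and 1.049 mg/dL in cholesterol level.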